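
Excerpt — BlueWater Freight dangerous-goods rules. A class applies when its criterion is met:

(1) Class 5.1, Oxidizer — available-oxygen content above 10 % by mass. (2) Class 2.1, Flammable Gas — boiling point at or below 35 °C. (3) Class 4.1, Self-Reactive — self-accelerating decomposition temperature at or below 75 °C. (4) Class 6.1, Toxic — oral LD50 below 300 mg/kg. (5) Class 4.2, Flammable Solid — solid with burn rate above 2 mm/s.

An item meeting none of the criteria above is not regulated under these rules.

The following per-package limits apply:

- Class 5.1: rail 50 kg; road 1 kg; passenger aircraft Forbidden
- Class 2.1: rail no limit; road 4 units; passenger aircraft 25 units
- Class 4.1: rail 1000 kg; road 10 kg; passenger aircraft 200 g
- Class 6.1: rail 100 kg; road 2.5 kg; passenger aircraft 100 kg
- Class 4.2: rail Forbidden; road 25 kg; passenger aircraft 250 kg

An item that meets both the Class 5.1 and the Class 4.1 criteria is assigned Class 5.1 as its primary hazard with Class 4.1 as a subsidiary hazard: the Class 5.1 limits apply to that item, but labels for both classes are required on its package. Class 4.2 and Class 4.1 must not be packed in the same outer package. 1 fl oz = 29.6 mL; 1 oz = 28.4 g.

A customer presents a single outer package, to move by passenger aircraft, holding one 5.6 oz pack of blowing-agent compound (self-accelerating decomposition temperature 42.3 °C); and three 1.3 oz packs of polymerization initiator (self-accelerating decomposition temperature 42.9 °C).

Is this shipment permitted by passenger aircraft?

Self-accelerating decomposition temperature 42.3 °C meets the Class 4.1 criterion (Self-Reactive), so the blowing-agent compound is Class 4.1.
Polymerization initiator: self-accelerating decomposition temperature 42.9 °C ≤ 75 °C → Class 4.1 (Self-Reactive).
Class 4.1 net quantity: (one 5.6 oz pack = 159.04 g) + (three 1.3 oz packs = 110.76 g) = 269.8 g.
That exceeds the Class 4.1 passenger aircraft limit of 200 g.

No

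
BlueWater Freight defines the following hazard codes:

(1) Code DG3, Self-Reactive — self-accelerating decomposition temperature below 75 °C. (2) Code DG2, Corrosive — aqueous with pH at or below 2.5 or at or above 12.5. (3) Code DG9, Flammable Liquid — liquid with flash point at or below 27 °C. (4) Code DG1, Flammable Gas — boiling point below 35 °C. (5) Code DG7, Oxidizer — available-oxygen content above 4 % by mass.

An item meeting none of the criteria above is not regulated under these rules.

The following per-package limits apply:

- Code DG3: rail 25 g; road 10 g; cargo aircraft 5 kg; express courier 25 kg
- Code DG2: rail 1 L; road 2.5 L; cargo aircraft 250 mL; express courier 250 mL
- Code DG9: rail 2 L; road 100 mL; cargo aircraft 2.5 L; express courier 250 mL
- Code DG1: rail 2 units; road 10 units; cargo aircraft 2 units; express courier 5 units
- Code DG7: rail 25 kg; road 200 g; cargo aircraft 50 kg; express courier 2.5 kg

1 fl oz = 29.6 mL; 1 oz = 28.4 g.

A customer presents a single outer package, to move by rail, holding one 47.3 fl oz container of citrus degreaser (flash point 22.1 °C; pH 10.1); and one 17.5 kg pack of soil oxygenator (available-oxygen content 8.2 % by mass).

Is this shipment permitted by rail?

Yes

Citrus degreaser: flash point 22.1 °C ≤ 27 °C → Code DG9 (Flammable Liquid).
Soil oxygenator: available-oxygen content 8.2 % by mass > 4 % by mass → Code DG7 (Oxidizer).
Code DG9 quantity: one 47.3 fl oz container = 1400.08 mL.
That is within the Code DG9 rail limit of 2 L.
Code DG7 quantity: 17.5 kg.
17.5 kg is within the rail limit of 25 kg for Code DG7.
Every hazard code is within its rail limit and no segregation rule is violated.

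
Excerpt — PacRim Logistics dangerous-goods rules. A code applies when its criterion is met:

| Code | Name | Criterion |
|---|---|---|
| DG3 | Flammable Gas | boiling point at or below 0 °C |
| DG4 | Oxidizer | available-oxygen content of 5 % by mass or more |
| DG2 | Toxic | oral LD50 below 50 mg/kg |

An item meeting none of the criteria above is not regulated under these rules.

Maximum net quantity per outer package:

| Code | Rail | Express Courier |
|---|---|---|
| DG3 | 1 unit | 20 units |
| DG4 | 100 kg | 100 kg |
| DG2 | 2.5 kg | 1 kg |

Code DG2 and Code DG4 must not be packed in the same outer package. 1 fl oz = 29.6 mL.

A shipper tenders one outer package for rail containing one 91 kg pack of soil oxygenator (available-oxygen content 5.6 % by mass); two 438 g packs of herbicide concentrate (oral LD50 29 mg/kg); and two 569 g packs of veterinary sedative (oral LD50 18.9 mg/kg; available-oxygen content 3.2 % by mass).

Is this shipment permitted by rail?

No

The soil oxygenator has available-oxygen content 5.6 % by mass, which is ≥ 5 % by mass, so it is Code DG4 (Oxidizer).
Herbicide concentrate: oral LD50 29 mg/kg < 50 mg/kg → Code DG2 (Toxic).
With oral LD50 18.9 mg/kg (< 50 mg/kg), the veterinary sedative falls in Code DG2.
Total Code DG2: (two 438 g packs = 876 g) + (two 569 g packs = 1.138 kg) = 2.014 kg.
2.014 kg is within the rail limit of 2.5 kg for Code DG2.
Code DG4 quantity: 91 kg.
91 kg ≤ 100 kg (rail limit, Code DG4) — within limit.
Code DG2 and Code DG4 may not share an outer package.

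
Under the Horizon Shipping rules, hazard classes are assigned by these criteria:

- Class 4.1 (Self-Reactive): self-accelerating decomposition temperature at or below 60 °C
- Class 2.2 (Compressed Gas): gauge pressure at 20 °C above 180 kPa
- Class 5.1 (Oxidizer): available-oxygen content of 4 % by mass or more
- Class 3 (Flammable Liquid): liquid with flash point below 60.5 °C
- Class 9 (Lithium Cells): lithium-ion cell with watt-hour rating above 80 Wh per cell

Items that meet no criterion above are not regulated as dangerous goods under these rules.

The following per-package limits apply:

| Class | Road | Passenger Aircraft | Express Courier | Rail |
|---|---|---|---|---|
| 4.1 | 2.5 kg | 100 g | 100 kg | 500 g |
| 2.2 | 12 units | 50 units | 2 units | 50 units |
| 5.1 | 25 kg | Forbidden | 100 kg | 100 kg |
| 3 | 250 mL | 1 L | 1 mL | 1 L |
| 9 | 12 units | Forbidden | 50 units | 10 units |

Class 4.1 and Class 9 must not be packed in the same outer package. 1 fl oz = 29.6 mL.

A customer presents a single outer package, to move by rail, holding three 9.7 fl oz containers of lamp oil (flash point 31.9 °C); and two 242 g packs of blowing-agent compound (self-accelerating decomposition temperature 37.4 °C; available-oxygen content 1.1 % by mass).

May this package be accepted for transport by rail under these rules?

The lamp oil has flash point 31.9 °C, which is < 60.5 °C, so it is Class 3 (Flammable Liquid).
Self-accelerating decomposition temperature 37.4 °C meets the Class 4.1 criterion (Self-Reactive), so the blowing-agent compound is Class 4.1.
Class 4.1 quantity: two 242 g packs = 484 g.
484 g ≤ 500 g (rail limit, Class 4.1) — within limit.
Class 3 quantity: three 9.7 fl oz containers = 861.36 mL.
That is within the Class 3 rail limit of 1 L.
The segregation rule (Class 4.1 with Class 9) does not apply to Class 4.1 with Class 3.
Every hazard class is within its rail limit and no segregation rule is violated.

Yes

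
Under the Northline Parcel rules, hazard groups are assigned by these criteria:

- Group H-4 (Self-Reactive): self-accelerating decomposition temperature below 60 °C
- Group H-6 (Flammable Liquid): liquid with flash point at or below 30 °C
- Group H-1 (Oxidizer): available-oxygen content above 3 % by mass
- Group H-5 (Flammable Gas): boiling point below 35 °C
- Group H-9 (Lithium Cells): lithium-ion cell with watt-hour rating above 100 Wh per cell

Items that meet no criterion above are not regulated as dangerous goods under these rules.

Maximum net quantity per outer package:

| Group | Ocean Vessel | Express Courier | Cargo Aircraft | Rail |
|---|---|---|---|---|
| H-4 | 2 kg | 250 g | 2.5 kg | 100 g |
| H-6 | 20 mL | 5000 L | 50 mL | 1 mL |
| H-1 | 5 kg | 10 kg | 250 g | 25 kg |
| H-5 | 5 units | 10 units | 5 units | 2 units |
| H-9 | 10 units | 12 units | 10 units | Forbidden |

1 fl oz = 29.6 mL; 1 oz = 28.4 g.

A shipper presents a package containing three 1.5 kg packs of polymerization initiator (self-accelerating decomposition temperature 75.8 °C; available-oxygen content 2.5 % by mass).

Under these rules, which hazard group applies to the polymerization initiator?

self-accelerating decomposition temperature 75.8 °C is not below 60 °C, so Group H-4 does not apply.
available-oxygen content 2.5 % by mass is not above 3 % by mass, so Group H-1 does not apply.
No criterion is met, so the item is not regulated.

Not regulated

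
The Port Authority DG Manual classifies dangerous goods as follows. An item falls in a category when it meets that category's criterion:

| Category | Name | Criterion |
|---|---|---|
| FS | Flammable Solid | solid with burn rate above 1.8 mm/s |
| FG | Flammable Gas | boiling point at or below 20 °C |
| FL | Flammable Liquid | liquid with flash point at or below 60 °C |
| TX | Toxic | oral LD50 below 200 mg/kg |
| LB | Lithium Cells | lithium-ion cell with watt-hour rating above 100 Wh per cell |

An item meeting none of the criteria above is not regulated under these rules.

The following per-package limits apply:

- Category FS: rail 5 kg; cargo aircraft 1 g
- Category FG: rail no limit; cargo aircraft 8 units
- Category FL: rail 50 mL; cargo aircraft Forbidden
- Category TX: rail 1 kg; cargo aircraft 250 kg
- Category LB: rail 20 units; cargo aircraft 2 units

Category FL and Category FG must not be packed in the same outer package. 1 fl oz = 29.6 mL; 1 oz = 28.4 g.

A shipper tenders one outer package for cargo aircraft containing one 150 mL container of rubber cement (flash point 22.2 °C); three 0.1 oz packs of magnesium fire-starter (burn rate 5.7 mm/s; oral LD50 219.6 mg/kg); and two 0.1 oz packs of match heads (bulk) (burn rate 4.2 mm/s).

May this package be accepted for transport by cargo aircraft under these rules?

Flash point 22.2 °C meets the Category FL criterion (Flammable Liquid), so the rubber cement is Category FL.
Magnesium fire-starter: burn rate 5.7 mm/s > 1.8 mm/s → Category FS (Flammable Solid).
With burn rate 4.2 mm/s (> 1.8 mm/s), the match heads (bulk) fall in Category FS.
Category FL quantity: 150 mL.
By cargo aircraft, Category FL is Forbidden regardless of quantity.
Total Category FS: (three 0.1 oz packs = 8.52 g) + (two 0.1 oz packs = 5.68 g) = 14.2 g.
That exceeds the Category FS cargo aircraft limit of 1 g.
The segregation rule (Category FL with Category FG) does not apply to Category FL with Category FS.

No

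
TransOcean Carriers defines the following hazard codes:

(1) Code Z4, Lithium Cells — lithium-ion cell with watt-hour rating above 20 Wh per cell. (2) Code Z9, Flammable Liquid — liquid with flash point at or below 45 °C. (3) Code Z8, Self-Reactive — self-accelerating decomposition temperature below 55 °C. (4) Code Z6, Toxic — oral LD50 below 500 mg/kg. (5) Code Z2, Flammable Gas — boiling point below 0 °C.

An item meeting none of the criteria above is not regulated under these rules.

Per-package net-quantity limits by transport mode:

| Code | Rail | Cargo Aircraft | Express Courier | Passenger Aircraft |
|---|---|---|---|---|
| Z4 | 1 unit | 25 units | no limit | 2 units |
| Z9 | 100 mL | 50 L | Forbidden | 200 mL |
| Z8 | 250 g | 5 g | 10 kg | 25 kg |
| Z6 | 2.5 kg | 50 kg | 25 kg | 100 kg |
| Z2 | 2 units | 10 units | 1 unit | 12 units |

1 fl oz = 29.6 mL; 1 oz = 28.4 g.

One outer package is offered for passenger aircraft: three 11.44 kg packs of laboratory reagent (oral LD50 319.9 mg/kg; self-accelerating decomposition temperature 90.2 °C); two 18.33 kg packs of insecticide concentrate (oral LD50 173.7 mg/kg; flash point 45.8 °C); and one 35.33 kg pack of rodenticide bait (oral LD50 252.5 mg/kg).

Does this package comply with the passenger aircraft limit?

Laboratory reagent: oral LD50 319.9 mg/kg < 500 mg/kg → Code Z6 (Toxic).
Insecticide concentrate: oral LD50 173.7 mg/kg < 500 mg/kg → Code Z6 (Toxic).
With oral LD50 252.5 mg/kg (< 500 mg/kg), the rodenticide bait falls in Code Z6.
Total Code Z6: (three 11.44 kg packs = 34.32 kg) + (two 18.33 kg packs = 36.66 kg) + 35.33 kg = 106.31 kg.
That exceeds the Code Z6 passenger aircraft limit of 100 kg.

No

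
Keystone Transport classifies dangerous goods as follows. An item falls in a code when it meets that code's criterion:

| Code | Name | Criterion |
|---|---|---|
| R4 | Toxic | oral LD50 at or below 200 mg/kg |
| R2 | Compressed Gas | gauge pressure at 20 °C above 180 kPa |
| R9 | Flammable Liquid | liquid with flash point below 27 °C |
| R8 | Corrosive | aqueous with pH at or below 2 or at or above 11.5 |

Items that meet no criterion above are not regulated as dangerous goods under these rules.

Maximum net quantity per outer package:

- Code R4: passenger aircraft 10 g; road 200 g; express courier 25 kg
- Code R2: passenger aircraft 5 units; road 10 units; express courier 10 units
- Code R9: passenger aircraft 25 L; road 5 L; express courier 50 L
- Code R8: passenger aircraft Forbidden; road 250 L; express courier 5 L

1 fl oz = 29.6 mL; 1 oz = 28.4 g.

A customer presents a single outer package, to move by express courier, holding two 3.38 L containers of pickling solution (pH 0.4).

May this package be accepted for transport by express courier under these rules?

No

pH 0.4 meets the Code R8 criterion (Corrosive), so the pickling solution is Code R8.
Code R8 quantity: two 3.38 L containers = 6.76 L.
6.76 L exceeds the express courier limit of 5 L for Code R8.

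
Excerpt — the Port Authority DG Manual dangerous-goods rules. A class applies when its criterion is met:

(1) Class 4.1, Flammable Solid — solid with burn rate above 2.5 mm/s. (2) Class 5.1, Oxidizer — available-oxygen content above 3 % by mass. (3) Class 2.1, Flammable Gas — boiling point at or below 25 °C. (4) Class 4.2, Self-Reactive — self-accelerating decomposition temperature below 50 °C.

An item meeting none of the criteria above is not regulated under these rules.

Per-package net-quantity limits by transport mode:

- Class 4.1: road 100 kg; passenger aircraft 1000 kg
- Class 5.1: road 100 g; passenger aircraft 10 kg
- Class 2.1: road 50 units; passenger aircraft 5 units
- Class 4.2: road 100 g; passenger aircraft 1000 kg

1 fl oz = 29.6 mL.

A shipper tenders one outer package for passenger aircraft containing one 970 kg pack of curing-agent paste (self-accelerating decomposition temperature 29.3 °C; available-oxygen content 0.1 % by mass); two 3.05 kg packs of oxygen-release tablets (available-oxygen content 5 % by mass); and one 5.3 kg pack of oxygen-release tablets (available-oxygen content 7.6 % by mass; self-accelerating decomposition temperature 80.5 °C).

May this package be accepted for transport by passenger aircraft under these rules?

With self-accelerating decomposition temperature 29.3 °C (< 50 °C), the curing-agent paste falls in Class 4.2.
Oxygen-release tablets: available-oxygen content 5 % by mass > 3 % by mass → Class 5.1 (Oxidizer).
Oxygen-release tablets: available-oxygen content 7.6 % by mass > 3 % by mass → Class 5.1 (Oxidizer).
Total Class 5.1: (two 3.05 kg packs = 6.1 kg) + 5.3 kg = 11.4 kg.
That exceeds the Class 5.1 passenger aircraft limit of 10 kg.
Class 4.2 quantity: 970 kg.
970 kg ≤ 1000 kg (passenger aircraft limit, Class 4.2) — within limit.

No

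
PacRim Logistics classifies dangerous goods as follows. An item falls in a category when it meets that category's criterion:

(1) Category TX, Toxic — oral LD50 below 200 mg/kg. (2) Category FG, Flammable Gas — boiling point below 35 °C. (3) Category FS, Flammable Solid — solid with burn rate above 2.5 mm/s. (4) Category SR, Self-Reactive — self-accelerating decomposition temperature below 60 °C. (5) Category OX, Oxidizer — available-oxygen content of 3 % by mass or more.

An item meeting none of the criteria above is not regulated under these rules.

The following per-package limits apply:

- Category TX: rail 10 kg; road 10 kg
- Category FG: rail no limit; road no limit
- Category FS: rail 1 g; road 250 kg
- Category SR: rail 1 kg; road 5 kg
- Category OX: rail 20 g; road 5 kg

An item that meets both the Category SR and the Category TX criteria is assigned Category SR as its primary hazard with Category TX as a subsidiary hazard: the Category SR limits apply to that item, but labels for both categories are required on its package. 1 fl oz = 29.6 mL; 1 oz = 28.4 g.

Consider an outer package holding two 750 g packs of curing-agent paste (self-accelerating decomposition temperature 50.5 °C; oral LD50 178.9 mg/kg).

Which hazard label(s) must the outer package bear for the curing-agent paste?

Curing-agent paste: self-accelerating decomposition temperature 50.5 °C < 60 °C → Category SR (Self-Reactive).
With oral LD50 178.9 mg/kg (< 200 mg/kg), the curing-agent paste falls in Category TX.
By the precedence rule Category SR is primary and Category TX is subsidiary, and that rule requires both labels on the package.

Category SR and TX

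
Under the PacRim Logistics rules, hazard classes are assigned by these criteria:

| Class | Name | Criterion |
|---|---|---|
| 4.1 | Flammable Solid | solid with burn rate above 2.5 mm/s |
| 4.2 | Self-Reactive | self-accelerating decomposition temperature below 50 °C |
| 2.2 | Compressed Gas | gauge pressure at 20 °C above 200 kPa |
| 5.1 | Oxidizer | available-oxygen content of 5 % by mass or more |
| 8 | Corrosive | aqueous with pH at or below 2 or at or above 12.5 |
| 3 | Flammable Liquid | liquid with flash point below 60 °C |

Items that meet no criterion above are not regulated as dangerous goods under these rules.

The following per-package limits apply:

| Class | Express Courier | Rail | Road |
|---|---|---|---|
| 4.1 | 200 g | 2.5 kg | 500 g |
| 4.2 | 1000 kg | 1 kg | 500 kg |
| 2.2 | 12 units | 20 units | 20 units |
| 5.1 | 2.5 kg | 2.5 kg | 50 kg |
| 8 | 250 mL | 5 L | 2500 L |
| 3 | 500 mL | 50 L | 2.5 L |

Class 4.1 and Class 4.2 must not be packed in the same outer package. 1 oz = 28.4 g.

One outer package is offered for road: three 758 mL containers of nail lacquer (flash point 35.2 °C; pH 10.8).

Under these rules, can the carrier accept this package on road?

Yes

The nail lacquer has flash point 35.2 °C, which is < 60 °C, so it is Class 3 (Flammable Liquid).
Class 3 quantity: three 758 mL containers = 2.274 L.
That is within the Class 3 road limit of 2.5 L.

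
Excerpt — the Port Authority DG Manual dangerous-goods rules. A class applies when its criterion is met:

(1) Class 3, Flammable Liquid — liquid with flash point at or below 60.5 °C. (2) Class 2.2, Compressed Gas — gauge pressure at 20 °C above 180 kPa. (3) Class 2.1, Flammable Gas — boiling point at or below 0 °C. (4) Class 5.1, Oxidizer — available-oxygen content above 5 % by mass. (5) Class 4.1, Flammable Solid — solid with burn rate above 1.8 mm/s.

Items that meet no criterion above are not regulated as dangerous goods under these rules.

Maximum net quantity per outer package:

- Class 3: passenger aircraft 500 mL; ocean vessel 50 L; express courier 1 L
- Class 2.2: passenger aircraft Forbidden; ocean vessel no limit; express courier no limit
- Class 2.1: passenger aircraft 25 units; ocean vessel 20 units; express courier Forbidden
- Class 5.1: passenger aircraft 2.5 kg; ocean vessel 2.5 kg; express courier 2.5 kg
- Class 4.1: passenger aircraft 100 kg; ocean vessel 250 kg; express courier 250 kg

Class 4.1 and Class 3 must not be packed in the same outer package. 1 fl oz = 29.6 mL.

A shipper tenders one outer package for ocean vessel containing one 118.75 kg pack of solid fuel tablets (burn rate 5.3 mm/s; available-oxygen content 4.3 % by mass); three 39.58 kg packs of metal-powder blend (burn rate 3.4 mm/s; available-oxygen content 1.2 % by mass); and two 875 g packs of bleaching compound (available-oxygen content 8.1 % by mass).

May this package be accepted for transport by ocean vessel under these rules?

Yes

Burn rate 5.3 mm/s meets the Class 4.1 criterion (Flammable Solid), so the solid fuel tablets are Class 4.1.
Metal-powder blend: burn rate 3.4 mm/s > 1.8 mm/s → Class 4.1 (Flammable Solid).
Available-oxygen content 8.1 % by mass meets the Class 5.1 criterion (Oxidizer), so the bleaching compound is Class 5.1.
Total Class 4.1: 118.75 kg + (three 39.58 kg packs = 118.74 kg) = 237.49 kg.
237.49 kg ≤ 250 kg (ocean vessel limit, Class 4.1) — within limit.
Class 5.1 quantity: two 875 g packs = 1.75 kg.
1.75 kg is within the ocean vessel limit of 2.5 kg for Class 5.1.
The segregation rule (Class 4.1 with Class 3) does not apply to Class 4.1 with Class 5.1.
Every hazard class is within its ocean vessel limit and no segregation rule is violated.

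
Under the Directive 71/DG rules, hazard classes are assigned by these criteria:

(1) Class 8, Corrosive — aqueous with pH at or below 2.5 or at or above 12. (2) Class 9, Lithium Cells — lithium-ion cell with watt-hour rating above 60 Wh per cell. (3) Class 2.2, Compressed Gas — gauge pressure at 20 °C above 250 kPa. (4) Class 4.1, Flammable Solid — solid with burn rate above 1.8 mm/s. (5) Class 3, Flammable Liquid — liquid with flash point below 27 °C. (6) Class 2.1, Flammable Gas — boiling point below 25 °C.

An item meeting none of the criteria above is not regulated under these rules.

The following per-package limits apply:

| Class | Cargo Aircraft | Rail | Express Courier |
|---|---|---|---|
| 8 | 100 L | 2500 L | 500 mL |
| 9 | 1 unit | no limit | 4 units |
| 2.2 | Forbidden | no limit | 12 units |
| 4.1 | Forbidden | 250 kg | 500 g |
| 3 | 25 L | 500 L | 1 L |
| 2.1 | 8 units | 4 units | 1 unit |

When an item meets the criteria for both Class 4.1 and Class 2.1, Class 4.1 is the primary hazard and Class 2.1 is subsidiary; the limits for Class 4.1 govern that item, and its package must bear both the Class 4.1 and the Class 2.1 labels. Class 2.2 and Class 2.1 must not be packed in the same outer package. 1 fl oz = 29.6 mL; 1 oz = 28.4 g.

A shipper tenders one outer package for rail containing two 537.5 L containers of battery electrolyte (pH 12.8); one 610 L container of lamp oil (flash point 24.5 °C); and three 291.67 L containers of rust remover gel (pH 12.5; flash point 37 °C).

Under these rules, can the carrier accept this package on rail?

No

pH 12.8 meets the Class 8 criterion (Corrosive), so the battery electrolyte is Class 8.
The lamp oil has flash point 24.5 °C, which is < 27 °C, so it is Class 3 (Flammable Liquid).
Rust remover gel: pH 12.5 ≥ 12 → Class 8 (Corrosive).
Class 8 net quantity: (two 537.5 L containers = 1075 L) + (three 291.67 L containers = 875.01 L) = 1950.01 L.
1950.01 L ≤ 2500 L (rail limit, Class 8) — within limit.
Class 3 quantity: 610 L.
610 L exceeds the rail limit of 500 L for Class 3.
The segregation rule (Class 2.2 with Class 2.1) does not apply to Class 8 with Class 3.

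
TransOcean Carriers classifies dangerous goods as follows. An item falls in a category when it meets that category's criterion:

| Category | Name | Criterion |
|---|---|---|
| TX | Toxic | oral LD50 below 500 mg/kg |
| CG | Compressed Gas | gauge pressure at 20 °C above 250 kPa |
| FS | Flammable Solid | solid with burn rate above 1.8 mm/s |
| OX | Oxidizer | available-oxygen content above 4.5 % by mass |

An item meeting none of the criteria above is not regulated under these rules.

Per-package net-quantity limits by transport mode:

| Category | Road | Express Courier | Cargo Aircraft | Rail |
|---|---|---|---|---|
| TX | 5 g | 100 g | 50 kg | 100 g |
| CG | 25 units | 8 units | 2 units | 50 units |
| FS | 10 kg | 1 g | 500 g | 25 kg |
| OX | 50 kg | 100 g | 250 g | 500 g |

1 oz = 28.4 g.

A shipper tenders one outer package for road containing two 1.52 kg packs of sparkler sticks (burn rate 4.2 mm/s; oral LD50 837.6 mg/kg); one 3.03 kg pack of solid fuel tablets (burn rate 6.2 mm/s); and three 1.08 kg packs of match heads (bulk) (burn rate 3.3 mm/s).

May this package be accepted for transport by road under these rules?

With burn rate 4.2 mm/s (> 1.8 mm/s), the sparkler sticks fall in Category FS.
The solid fuel tablets have burn rate 6.2 mm/s, which is > 1.8 mm/s, so they are Category FS (Flammable Solid).
Burn rate 3.3 mm/s meets the Category FS criterion (Flammable Solid), so the match heads (bulk) are Category FS.
Category FS net quantity: (two 1.52 kg packs = 3.04 kg) + 3.03 kg + (three 1.08 kg packs = 3.24 kg) = 9.31 kg.
9.31 kg is within the road limit of 10 kg for Category FS.

Yes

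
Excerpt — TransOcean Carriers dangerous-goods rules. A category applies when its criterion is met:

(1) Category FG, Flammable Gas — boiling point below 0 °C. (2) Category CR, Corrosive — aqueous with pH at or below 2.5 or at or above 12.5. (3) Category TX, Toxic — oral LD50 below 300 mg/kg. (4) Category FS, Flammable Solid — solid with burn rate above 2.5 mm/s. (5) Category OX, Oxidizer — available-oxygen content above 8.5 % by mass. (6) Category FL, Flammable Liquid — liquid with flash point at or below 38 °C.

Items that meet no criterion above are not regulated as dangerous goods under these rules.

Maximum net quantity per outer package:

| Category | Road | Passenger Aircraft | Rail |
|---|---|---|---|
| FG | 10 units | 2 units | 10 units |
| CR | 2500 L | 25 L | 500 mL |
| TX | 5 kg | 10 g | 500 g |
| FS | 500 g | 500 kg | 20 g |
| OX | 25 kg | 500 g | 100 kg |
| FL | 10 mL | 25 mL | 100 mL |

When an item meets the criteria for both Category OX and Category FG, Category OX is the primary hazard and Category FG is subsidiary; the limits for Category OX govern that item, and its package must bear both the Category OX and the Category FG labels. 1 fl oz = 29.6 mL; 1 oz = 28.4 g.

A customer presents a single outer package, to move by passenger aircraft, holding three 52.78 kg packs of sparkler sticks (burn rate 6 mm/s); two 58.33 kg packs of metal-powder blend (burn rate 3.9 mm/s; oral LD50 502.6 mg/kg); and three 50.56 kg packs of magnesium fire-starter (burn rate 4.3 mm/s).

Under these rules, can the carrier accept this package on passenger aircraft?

Sparkler sticks: burn rate 6 mm/s > 2.5 mm/s → Category FS (Flammable Solid).
Metal-powder blend: burn rate 3.9 mm/s > 2.5 mm/s → Category FS (Flammable Solid).
The magnesium fire-starter has burn rate 4.3 mm/s, which is > 2.5 mm/s, so it is Category FS (Flammable Solid).
Category FS net quantity: (three 52.78 kg packs = 158.34 kg) + (two 58.33 kg packs = 116.66 kg) + (three 50.56 kg packs = 151.68 kg) = 426.68 kg.
426.68 kg ≤ 500 kg (passenger aircraft limit, Category FS) — within limit.

Yes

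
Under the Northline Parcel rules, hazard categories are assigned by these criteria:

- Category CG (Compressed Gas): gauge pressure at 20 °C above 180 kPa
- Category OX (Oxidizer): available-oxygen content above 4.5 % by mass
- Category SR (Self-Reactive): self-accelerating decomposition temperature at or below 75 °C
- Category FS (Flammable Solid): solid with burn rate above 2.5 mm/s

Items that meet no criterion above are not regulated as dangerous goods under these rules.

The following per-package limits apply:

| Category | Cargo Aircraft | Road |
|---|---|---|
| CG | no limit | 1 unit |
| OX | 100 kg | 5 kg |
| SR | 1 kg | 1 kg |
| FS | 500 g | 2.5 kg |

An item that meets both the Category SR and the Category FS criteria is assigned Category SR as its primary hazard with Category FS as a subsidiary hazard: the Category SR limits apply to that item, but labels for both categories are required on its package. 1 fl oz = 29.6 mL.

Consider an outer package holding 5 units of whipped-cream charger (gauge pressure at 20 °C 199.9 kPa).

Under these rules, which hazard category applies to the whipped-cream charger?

Category CG

The whipped-cream charger has gauge pressure at 20 °C 199.9 kPa, which is > 180 kPa, so it is Category CG (Compressed Gas).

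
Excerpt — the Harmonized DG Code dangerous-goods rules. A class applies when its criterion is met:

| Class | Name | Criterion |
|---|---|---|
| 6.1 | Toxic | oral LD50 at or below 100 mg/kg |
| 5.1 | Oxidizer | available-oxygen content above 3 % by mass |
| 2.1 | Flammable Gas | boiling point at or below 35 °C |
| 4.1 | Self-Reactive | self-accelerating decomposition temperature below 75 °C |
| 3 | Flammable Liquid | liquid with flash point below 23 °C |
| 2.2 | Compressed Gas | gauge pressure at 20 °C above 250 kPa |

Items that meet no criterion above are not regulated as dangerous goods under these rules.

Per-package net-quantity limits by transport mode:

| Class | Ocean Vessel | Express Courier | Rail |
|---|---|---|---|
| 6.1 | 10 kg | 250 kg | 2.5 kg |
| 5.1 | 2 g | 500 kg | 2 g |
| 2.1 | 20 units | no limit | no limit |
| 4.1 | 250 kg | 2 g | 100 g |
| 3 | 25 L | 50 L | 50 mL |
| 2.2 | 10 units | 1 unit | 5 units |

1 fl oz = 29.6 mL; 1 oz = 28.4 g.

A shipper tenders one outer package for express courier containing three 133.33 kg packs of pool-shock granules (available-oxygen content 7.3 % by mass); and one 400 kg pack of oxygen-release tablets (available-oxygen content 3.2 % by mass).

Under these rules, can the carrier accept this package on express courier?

Pool-shock granules: available-oxygen content 7.3 % by mass > 3 % by mass → Class 5.1 (Oxidizer).
Oxygen-release tablets: available-oxygen content 3.2 % by mass > 3 % by mass → Class 5.1 (Oxidizer).
Class 5.1 net quantity: (three 133.33 kg packs = 399.99 kg) + 400 kg = 799.99 kg.
That exceeds the Class 5.1 express courier limit of 500 kg.

No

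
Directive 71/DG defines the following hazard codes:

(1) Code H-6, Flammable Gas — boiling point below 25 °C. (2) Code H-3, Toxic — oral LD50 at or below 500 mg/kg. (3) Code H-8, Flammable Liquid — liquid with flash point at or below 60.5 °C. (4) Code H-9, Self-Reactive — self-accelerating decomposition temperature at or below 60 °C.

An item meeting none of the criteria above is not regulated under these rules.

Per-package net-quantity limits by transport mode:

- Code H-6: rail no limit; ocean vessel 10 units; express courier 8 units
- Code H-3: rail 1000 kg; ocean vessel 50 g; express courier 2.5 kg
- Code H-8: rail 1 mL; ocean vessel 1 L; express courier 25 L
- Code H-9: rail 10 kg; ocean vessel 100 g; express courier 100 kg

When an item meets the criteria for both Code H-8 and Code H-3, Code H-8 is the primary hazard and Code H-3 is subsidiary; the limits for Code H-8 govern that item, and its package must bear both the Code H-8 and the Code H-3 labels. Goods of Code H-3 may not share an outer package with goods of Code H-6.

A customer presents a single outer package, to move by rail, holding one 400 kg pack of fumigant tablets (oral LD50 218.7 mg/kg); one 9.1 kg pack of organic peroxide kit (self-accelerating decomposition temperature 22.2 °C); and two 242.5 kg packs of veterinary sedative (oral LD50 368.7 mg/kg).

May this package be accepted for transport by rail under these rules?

The fumigant tablets have oral LD50 218.7 mg/kg, which is ≤ 500 mg/kg, so they are Code H-3 (Toxic).
Organic peroxide kit: self-accelerating decomposition temperature 22.2 °C ≤ 60 °C → Code H-9 (Self-Reactive).
Oral LD50 368.7 mg/kg meets the Code H-3 criterion (Toxic), so the veterinary sedative is Code H-3.
Code H-3 net quantity: 400 kg + (two 242.5 kg packs = 485 kg) = 885 kg.
885 kg is within the rail limit of 1000 kg for Code H-3.
Code H-9 quantity: 9.1 kg.
That is within the Code H-9 rail limit of 10 kg.
The segregation rule (Code H-3 with Code H-6) does not apply to Code H-3 with Code H-9.
Every hazard code is within its rail limit and no segregation rule is violated.

Yes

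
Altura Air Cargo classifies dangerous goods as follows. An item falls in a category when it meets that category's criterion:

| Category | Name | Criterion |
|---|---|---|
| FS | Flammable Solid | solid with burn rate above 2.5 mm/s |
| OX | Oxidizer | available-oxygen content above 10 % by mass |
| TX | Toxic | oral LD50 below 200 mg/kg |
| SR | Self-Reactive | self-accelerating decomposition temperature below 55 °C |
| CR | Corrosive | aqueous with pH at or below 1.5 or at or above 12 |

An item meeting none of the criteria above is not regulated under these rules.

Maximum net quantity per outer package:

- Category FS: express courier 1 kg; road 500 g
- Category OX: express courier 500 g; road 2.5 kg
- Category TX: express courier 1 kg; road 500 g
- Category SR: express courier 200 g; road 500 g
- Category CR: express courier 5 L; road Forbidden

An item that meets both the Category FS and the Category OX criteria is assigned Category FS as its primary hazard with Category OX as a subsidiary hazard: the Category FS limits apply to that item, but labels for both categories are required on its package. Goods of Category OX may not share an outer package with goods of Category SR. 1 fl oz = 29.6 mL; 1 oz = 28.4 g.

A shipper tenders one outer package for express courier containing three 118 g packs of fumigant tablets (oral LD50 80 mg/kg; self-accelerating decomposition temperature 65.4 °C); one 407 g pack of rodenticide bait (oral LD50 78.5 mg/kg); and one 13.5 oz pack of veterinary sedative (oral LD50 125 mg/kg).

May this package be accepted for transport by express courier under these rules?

With oral LD50 80 mg/kg (< 200 mg/kg), the fumigant tablets fall in Category TX.
With oral LD50 78.5 mg/kg (< 200 mg/kg), the rodenticide bait falls in Category TX.
The veterinary sedative has oral LD50 125 mg/kg, which is < 200 mg/kg, so it is Category TX (Toxic).
Total Category TX: (three 118 g packs = 354 g) + 407 g + (one 13.5 oz pack = 383.4 g) = 1144.4 g.
That exceeds the Category TX express courier limit of 1 kg.

No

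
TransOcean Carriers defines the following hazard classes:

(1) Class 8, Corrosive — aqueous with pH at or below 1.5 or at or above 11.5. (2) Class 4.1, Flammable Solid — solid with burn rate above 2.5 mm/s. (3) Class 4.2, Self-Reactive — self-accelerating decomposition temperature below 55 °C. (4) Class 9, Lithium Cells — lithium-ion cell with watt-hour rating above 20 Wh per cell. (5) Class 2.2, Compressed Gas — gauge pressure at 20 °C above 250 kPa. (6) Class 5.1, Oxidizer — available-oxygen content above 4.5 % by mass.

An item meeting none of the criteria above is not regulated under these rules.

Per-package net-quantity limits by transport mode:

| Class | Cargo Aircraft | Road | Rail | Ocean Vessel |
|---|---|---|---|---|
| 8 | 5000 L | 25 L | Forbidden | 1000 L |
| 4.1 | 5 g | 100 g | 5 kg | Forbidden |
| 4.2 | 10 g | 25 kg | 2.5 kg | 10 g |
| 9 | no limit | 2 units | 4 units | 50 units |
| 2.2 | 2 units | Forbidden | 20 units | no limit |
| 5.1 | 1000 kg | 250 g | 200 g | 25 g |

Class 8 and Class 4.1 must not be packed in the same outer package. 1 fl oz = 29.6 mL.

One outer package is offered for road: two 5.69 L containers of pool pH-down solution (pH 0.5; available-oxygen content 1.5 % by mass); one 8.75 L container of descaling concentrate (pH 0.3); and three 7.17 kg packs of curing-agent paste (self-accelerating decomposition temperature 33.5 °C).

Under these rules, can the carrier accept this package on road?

With pH 0.5 (≤ 1.5), the pool pH-down solution falls in Class 8.
With pH 0.3 (≤ 1.5), the descaling concentrate falls in Class 8.
Self-accelerating decomposition temperature 33.5 °C meets the Class 4.2 criterion (Self-Reactive), so the curing-agent paste is Class 4.2.
Total Class 8: (two 5.69 L containers = 11.38 L) + 8.75 L = 20.13 L.
20.13 L ≤ 25 L (road limit, Class 8) — within limit.
Class 4.2 quantity: three 7.17 kg packs = 21.51 kg.
21.51 kg ≤ 25 kg (road limit, Class 4.2) — within limit.
The segregation rule (Class 8 with Class 4.1) does not apply to Class 8 with Class 4.2.
Every hazard class is within its road limit and no segregation rule is violated.

Yes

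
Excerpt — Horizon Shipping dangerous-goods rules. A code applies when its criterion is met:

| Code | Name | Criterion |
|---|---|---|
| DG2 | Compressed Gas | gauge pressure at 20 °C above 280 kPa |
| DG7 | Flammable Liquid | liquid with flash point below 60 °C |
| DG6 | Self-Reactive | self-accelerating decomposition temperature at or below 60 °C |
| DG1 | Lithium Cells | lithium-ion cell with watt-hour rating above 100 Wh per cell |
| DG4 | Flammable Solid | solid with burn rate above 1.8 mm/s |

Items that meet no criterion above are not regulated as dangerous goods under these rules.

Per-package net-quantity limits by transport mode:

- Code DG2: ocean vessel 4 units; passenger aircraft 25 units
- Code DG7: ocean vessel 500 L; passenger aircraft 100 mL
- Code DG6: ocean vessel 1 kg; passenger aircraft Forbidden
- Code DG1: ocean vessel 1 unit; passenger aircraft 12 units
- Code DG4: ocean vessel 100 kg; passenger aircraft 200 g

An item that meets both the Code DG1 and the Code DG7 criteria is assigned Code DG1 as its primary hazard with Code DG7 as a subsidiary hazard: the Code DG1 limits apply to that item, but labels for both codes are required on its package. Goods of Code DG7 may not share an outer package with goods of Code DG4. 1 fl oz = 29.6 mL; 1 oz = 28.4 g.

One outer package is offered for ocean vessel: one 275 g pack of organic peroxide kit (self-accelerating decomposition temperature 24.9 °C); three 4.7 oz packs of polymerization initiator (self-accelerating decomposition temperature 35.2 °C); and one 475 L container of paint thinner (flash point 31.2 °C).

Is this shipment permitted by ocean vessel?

Organic peroxide kit: self-accelerating decomposition temperature 24.9 °C ≤ 60 °C → Code DG6 (Self-Reactive).
With self-accelerating decomposition temperature 35.2 °C (≤ 60 °C), the polymerization initiator falls in Code DG6.
Paint thinner: flash point 31.2 °C < 60 °C → Code DG7 (Flammable Liquid).
Code DG7 quantity: 475 L.
475 L ≤ 500 L (ocean vessel limit, Code DG7) — within limit.
Code DG6 net quantity: 275 g + (three 4.7 oz packs = 400.44 g) = 675.44 g.
675.44 g is within the ocean vessel limit of 1 kg for Code DG6.
The segregation rule (Code DG7 with Code DG4) does not apply to Code DG7 with Code DG6.
Every hazard code is within its ocean vessel limit and no segregation rule is violated.

Yes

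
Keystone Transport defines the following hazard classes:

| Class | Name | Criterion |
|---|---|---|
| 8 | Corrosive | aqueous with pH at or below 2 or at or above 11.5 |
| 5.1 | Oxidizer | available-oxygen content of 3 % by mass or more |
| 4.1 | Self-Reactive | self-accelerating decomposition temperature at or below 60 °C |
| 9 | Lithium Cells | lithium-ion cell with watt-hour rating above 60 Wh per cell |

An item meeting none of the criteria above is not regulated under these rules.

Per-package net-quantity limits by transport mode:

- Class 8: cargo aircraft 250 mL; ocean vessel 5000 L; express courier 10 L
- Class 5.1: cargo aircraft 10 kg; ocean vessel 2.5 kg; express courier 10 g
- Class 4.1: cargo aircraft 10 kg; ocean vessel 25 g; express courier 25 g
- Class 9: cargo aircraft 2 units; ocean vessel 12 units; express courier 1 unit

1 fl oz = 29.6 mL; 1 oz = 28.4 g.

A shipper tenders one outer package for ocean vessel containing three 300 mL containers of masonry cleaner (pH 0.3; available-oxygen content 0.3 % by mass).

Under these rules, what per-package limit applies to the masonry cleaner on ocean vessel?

With pH 0.3 (≤ 2), the masonry cleaner falls in Class 8.
The ocean vessel limit for Class 8 is 5000 L.

5000 L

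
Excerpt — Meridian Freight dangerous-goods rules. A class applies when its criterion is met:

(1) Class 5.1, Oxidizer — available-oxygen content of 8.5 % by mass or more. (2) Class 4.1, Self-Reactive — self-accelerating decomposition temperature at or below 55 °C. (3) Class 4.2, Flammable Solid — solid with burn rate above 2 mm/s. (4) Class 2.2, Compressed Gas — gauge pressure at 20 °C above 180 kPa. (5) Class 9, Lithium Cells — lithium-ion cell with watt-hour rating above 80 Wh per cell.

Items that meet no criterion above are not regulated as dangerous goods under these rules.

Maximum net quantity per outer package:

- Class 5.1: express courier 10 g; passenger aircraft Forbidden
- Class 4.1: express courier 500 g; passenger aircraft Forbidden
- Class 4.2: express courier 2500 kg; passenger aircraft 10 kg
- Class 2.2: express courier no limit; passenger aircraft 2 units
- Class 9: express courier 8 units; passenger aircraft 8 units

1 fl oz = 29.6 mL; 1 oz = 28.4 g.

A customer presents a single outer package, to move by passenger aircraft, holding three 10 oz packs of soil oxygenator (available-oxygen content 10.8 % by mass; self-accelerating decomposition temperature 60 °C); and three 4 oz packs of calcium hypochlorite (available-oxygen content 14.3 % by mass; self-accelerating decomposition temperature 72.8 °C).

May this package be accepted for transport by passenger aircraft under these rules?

The soil oxygenator has available-oxygen content 10.8 % by mass, which is ≥ 8.5 % by mass, so it is Class 5.1 (Oxidizer).
The calcium hypochlorite has available-oxygen content 14.3 % by mass, which is ≥ 8.5 % by mass, so it is Class 5.1 (Oxidizer).
Class 5.1 net quantity: (three 10 oz packs = 852 g) + (three 4 oz packs = 340.8 g) = 1192.8 g.
By passenger aircraft, Class 5.1 is Forbidden regardless of quantity.

No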